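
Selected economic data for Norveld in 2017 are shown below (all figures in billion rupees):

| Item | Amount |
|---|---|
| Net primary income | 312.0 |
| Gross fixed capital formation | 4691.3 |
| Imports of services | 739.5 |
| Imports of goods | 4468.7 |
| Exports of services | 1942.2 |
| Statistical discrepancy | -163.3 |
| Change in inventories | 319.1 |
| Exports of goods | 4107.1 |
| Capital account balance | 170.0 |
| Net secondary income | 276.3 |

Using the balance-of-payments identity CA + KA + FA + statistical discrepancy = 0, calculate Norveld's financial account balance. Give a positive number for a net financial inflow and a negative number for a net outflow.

Goods balance = 4107.1 - 4468.7 = -361.6
Services balance = 1942.2 - 739.5 = 1202.7
Trade balance (goods + services) = -361.6 + 1202.7 = 841.1
Net primary income = 312.0
Net secondary income = 276.3
Current account = 841.1 + 312.0 + 276.3 = 1429.4
Financial account = -(1429.4 + 170.0 + (-163.3)) = -1436.1

-1436.1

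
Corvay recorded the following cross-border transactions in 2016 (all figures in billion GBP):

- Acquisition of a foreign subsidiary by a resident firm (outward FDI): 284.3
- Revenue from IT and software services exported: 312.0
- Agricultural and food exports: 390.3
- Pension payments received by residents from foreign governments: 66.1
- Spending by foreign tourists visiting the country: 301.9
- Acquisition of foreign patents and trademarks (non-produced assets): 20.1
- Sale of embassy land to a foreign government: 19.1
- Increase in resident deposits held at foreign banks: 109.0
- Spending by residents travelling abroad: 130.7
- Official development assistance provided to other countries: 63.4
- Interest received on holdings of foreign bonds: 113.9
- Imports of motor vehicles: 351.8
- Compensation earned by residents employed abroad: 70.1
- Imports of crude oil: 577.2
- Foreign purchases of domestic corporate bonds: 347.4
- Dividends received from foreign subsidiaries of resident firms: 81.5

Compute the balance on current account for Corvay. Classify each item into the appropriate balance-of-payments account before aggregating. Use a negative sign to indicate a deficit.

212.7

Goods: -577.2 - 351.8 + 390.3 = -538.7
Services: 301.9 + 312.0 - 130.7 = 483.2
Primary income: 113.9 + 70.1 + 81.5 = 265.5
Secondary income: -63.4 + 66.1 = 2.7
Current account = (-538.7) + 483.2 + 265.5 + 2.7 = 212.7
(Excluded from the current account — financial account: acquisition of a foreign subsidiary by a resident firm (outward FDI) 284.3, increase in resident deposits held at foreign banks 109.0, foreign purchases of domestic corporate bonds 347.4; capital account: acquisition of foreign patents and trademarks (non-produced assets) 20.1, sale of embassy land to a foreign government 19.1.)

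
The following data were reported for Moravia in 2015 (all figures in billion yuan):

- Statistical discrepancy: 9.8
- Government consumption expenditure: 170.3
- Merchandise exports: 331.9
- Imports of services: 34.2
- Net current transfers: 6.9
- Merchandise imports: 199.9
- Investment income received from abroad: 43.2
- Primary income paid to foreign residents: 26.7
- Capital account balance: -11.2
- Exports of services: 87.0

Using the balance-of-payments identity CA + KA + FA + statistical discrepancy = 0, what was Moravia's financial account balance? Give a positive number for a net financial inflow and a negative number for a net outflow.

-206.8

Goods balance = 331.9 - 199.9 = 132.0
Services balance = 87.0 - 34.2 = 52.8
Trade balance (goods + services) = 132.0 + 52.8 = 184.8
Net primary income = 43.2 - 26.7 = 16.5
Net secondary income = 6.9
Current account = 184.8 + 16.5 + 6.9 = 208.2
Financial account = -(208.2 + (-11.2) + 9.8) = -206.8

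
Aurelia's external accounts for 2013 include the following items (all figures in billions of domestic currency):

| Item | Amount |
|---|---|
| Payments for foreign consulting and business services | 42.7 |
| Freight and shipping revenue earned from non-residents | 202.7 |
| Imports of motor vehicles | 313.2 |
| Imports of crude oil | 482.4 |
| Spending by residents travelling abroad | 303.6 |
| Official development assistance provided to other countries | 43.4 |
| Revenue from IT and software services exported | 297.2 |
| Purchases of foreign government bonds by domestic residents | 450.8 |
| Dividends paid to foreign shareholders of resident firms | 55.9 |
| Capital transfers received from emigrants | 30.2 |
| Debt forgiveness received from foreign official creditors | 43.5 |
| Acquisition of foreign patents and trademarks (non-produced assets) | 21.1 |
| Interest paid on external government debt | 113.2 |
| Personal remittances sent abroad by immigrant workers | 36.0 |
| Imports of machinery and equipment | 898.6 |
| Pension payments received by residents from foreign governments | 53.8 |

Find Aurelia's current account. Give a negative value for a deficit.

-1735.3

Goods: -482.4 - 898.6 - 313.2 = -1694.2
Services: 202.7 - 42.7 + 297.2 - 303.6 = 153.6
Primary income: -55.9 - 113.2 = -169.1
Secondary income: -43.4 - 36.0 + 53.8 = -25.6
Current account = (-1694.2) + 153.6 + (-169.1) + (-25.6) = -1735.3
(Excluded from the current account — financial account: purchases of foreign government bonds by domestic residents 450.8; capital account: capital transfers received from emigrants 30.2, debt forgiveness received from foreign official creditors 43.5, acquisition of foreign patents and trademarks (non-produced assets) 21.1.)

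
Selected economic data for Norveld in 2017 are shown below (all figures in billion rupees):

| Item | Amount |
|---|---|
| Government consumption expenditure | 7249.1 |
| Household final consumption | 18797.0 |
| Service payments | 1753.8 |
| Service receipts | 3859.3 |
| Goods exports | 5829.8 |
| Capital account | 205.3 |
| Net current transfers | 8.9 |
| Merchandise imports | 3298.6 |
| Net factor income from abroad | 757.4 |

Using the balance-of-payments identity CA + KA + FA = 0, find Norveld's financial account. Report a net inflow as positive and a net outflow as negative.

Goods balance = 5829.8 - 3298.6 = 2531.2
Services balance = 3859.3 - 1753.8 = 2105.5
Trade balance (goods + services) = 2531.2 + 2105.5 = 4636.7
Net primary income = 757.4
Net secondary income = 8.9
Current account = 4636.7 + 757.4 + 8.9 = 5403.0
Financial account = -(5403.0 + 205.3) = -5608.3

-5608.3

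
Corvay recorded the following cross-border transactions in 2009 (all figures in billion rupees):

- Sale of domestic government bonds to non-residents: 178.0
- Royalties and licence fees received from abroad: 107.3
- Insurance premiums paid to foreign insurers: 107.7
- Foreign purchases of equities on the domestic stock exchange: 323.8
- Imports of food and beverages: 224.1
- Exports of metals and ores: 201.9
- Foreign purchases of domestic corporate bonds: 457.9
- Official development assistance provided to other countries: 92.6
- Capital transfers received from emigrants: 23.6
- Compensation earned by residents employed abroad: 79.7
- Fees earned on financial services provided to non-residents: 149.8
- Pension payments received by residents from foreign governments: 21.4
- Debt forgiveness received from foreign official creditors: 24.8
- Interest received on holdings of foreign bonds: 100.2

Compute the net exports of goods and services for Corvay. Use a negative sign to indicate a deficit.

127.2

Goods: 201.9 - 224.1 = -22.2
Services: 107.3 + 149.8 - 107.7 = 149.4
Trade balance = -22.2 + 149.4 = 127.2
(Excluded from the trade balance — financial account: sale of domestic government bonds to non-residents 178.0, foreign purchases of equities on the domestic stock exchange 323.8, foreign purchases of domestic corporate bonds 457.9; secondary income: official development assistance provided to other countries 92.6, pension payments received by residents from foreign governments 21.4; capital account: capital transfers received from emigrants 23.6, debt forgiveness received from foreign official creditors 24.8; primary income: compensation earned by residents employed abroad 79.7, interest received on holdings of foreign bonds 100.2.)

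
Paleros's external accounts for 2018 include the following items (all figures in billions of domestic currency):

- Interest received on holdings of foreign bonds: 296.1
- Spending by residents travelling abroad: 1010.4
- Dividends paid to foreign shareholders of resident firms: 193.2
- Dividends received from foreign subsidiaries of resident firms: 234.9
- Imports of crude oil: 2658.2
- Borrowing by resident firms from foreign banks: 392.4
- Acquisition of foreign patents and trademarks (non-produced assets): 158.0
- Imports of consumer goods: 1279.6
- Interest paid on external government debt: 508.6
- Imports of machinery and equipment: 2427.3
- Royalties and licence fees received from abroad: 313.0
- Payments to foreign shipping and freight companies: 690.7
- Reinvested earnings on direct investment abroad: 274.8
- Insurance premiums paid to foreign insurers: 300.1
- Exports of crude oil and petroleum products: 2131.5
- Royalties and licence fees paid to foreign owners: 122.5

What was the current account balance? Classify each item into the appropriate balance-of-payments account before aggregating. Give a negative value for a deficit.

-5940.3

Goods: 2131.5 - 2427.3 - 2658.2 - 1279.6 = -4233.6
Services: -1010.4 - 690.7 + 313.0 - 122.5 - 300.1 = -1810.7
Primary income: 274.8 - 193.2 + 234.9 + 296.1 - 508.6 = 104.0
Current account = (-4233.6) + (-1810.7) + 104.0 = -5940.3
(Excluded from the current account — financial account: borrowing by resident firms from foreign banks 392.4; capital account: acquisition of foreign patents and trademarks (non-produced assets) 158.0.)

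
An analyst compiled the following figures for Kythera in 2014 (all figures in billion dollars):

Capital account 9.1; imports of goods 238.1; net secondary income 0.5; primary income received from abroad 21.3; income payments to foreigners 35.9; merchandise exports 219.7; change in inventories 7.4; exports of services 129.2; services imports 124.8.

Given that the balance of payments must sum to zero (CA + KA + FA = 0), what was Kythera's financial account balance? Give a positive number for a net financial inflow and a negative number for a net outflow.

Goods balance = 219.7 - 238.1 = -18.4
Services balance = 129.2 - 124.8 = 4.4
Trade balance (goods + services) = -18.4 + 4.4 = -14.0
Net primary income = 21.3 - 35.9 = -14.6
Net secondary income = 0.5
Current account = -14.0 + (-14.6) + 0.5 = -28.1
Financial account = -(-28.1 + 9.1) = 19.0

19.0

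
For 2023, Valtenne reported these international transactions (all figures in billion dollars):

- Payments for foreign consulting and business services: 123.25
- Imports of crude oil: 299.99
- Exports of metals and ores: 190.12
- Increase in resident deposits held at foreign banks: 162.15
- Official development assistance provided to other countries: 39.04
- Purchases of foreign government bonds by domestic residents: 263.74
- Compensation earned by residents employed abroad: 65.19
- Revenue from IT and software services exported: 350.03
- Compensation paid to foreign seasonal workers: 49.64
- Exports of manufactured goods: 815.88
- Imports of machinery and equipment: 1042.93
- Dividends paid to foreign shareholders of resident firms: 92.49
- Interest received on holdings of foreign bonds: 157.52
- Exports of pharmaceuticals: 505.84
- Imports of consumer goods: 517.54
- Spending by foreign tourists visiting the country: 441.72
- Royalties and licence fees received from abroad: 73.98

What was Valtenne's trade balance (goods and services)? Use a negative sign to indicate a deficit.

Goods: 505.84 + 190.12 - 517.54 + 815.88 - 299.99 - 1042.93 = -348.62
Services: 441.72 - 123.25 + 350.03 + 73.98 = 742.48
Trade balance = -348.62 + 742.48 = 393.86
(Excluded from the trade balance — financial account: increase in resident deposits held at foreign banks 162.15, purchases of foreign government bonds by domestic residents 263.74; secondary income: official development assistance provided to other countries 39.04; primary income: compensation earned by residents employed abroad 65.19, compensation paid to foreign seasonal workers 49.64, dividends paid to foreign shareholders of resident firms 92.49, interest received on holdings of foreign bonds 157.52.)

393.86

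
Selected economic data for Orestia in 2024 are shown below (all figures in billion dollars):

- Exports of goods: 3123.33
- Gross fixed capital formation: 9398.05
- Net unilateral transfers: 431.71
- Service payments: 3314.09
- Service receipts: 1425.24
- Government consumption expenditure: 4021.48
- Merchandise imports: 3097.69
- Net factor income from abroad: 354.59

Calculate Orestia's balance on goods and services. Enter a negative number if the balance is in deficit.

Goods balance = 3123.33 - 3097.69 = 25.64
Services balance = 1425.24 - 3314.09 = -1888.85
Trade balance (goods + services) = 25.64 + (-1888.85) = -1863.21

-1863.21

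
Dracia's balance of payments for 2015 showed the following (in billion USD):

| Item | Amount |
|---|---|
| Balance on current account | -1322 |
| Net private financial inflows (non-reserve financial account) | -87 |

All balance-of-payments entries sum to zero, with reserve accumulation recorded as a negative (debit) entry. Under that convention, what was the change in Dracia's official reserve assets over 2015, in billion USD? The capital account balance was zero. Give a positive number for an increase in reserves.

-1409

Official reserve transactions balance = -((-1322) + (-87)) = 1409
An accumulation of reserves is recorded as a debit (negative entry), so the change in the stock of reserves is the negative of that balance.
Change in official reserves = -(1409) = -1409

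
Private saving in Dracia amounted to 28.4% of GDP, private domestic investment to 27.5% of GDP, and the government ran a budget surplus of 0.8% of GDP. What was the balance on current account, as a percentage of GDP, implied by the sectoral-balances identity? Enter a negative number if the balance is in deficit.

1.7

By the sectoral-balances identity, CA = (S_private - I) + (T - G).
Private balance = 28.4 - 27.5 = 0.9
Government balance (T - G) = 0.8
CA = 0.9 + 0.8 = 1.7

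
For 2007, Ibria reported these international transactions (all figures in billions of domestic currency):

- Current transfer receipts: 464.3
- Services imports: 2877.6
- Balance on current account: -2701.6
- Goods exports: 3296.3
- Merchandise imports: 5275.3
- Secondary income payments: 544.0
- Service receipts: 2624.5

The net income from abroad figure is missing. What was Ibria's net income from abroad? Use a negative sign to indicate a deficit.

Current account = goods balance + services balance + net primary income + net secondary income
Sum of the known components = -2311.8
Net income from abroad = CA - (known components) = -2701.6 - (-2311.8) = -389.8

-389.8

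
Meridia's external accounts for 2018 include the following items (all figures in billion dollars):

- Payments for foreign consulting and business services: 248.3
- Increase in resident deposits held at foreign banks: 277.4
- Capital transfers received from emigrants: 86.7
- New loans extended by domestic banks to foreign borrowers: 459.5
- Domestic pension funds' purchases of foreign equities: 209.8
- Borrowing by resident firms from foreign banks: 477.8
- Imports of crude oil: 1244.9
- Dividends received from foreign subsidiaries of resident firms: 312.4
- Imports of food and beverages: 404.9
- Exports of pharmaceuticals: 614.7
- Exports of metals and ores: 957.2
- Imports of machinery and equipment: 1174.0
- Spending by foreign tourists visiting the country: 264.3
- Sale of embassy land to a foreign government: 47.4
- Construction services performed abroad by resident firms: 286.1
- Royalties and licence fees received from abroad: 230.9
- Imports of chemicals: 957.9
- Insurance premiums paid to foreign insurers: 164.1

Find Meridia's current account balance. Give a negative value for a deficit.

-1528.5

Goods: -957.9 - 404.9 + 957.2 - 1244.9 - 1174.0 + 614.7 = -2209.8
Services: -164.1 - 248.3 + 264.3 + 230.9 + 286.1 = 368.9
Primary income: 312.4
Current account = (-2209.8) + 368.9 + 312.4 = -1528.5
(Excluded from the current account — financial account: increase in resident deposits held at foreign banks 277.4, new loans extended by domestic banks to foreign borrowers 459.5, domestic pension funds' purchases of foreign equities 209.8, borrowing by resident firms from foreign banks 477.8; capital account: capital transfers received from emigrants 86.7, sale of embassy land to a foreign government 47.4.)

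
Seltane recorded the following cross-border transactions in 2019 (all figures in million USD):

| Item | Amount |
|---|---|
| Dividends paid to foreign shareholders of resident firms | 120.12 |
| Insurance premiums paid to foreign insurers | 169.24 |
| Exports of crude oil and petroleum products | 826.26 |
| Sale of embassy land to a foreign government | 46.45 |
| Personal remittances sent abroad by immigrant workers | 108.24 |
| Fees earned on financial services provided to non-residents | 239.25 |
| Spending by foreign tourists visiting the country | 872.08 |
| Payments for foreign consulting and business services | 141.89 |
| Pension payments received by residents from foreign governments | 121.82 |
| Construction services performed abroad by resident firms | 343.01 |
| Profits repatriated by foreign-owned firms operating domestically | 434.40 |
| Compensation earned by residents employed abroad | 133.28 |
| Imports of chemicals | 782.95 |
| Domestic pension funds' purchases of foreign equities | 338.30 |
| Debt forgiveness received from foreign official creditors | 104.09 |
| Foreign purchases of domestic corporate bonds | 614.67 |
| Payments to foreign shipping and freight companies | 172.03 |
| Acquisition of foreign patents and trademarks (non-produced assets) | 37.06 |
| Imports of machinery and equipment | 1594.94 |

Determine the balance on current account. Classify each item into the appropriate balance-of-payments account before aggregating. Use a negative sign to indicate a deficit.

Goods: 826.26 - 1594.94 - 782.95 = -1551.63
Services: -169.24 + 239.25 + 343.01 + 872.08 - 172.03 - 141.89 = 971.18
Primary income: 133.28 - 434.40 - 120.12 = -421.24
Secondary income: 121.82 - 108.24 = 13.58
Current account = (-1551.63) + 971.18 + (-421.24) + 13.58 = -988.11
(Excluded from the current account — capital account: sale of embassy land to a foreign government 46.45, debt forgiveness received from foreign official creditors 104.09, acquisition of foreign patents and trademarks (non-produced assets) 37.06; financial account: domestic pension funds' purchases of foreign equities 338.30, foreign purchases of domestic corporate bonds 614.67.)

-988.11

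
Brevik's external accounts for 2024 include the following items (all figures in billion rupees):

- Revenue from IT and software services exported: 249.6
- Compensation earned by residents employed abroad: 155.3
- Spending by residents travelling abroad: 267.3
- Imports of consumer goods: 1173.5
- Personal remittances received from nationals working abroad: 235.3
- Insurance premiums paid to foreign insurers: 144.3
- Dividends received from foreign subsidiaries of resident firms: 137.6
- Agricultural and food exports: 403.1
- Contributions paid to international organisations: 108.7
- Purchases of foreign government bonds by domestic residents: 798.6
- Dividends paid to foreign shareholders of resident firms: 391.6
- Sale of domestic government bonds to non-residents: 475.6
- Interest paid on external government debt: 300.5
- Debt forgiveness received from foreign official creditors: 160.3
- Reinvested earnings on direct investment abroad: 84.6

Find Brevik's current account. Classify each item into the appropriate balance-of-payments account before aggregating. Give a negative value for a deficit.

-1120.4

Goods: -1173.5 + 403.1 = -770.4
Services: -267.3 - 144.3 + 249.6 = -162.0
Primary income: -391.6 - 300.5 + 155.3 + 137.6 + 84.6 = -314.6
Secondary income: 235.3 - 108.7 = 126.6
Current account = (-770.4) + (-162.0) + (-314.6) + 126.6 = -1120.4
(Excluded from the current account — financial account: purchases of foreign government bonds by domestic residents 798.6, sale of domestic government bonds to non-residents 475.6; capital account: debt forgiveness received from foreign official creditors 160.3.)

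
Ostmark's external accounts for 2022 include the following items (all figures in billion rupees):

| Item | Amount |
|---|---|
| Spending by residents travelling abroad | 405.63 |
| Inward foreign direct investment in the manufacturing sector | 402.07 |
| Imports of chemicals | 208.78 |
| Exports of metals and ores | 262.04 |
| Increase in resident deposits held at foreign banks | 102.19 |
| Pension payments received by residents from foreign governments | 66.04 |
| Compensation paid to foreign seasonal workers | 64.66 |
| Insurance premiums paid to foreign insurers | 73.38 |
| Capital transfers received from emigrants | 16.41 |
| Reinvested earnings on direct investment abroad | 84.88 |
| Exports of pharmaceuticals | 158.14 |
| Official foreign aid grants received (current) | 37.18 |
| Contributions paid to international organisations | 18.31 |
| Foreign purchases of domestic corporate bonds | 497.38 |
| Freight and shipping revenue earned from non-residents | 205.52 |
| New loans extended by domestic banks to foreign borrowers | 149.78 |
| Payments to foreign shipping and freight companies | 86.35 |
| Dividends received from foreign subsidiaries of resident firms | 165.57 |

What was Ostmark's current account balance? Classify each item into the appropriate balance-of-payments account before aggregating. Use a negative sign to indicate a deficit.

Goods: 262.04 + 158.14 - 208.78 = 211.40
Services: -86.35 - 73.38 + 205.52 - 405.63 = -359.84
Primary income: 84.88 - 64.66 + 165.57 = 185.79
Secondary income: 66.04 + 37.18 - 18.31 = 84.91
Current account = 211.40 + (-359.84) + 185.79 + 84.91 = 122.26
(Excluded from the current account — financial account: inward foreign direct investment in the manufacturing sector 402.07, increase in resident deposits held at foreign banks 102.19, foreign purchases of domestic corporate bonds 497.38, new loans extended by domestic banks to foreign borrowers 149.78; capital account: capital transfers received from emigrants 16.41.)

122.26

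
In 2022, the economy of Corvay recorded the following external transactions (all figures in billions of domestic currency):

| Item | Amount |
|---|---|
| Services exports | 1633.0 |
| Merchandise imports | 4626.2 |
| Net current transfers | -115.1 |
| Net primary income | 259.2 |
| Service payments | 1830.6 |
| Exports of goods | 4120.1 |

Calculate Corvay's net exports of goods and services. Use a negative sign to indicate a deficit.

-703.7

Goods balance = 4120.1 - 4626.2 = -506.1
Services balance = 1633.0 - 1830.6 = -197.6
Trade balance (goods + services) = -506.1 + (-197.6) = -703.7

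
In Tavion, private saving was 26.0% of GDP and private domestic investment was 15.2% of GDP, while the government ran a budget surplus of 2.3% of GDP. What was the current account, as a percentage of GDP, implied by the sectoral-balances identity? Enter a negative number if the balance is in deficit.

13.1

By the sectoral-balances identity, CA = (S_private - I) + (T - G).
Private balance = 26.0 - 15.2 = 10.8
Government balance (T - G) = 2.3
CA = 10.8 + 2.3 = 13.1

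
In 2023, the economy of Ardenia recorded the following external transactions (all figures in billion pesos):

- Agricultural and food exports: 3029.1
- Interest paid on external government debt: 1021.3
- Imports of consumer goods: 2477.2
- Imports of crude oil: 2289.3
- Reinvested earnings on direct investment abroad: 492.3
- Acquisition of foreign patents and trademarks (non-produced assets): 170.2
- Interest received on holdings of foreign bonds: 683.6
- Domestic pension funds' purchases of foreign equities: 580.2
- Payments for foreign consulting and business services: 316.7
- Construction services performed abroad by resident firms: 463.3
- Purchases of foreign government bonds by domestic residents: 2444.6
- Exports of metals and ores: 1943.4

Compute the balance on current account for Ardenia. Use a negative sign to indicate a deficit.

507.2

Goods: -2289.3 + 1943.4 - 2477.2 + 3029.1 = 206.0
Services: 463.3 - 316.7 = 146.6
Primary income: 683.6 - 1021.3 + 492.3 = 154.6
Current account = 206.0 + 146.6 + 154.6 = 507.2
(Excluded from the current account — capital account: acquisition of foreign patents and trademarks (non-produced assets) 170.2; financial account: domestic pension funds' purchases of foreign equities 580.2, purchases of foreign government bonds by domestic residents 2444.6.)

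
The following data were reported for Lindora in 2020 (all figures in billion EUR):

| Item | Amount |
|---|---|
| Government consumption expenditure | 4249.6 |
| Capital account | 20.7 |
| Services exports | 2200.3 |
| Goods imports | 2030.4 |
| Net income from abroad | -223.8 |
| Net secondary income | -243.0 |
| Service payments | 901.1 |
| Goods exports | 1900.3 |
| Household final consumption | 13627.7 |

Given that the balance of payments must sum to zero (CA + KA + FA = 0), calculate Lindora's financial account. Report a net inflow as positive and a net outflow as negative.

Goods balance = 1900.3 - 2030.4 = -130.1
Services balance = 2200.3 - 901.1 = 1299.2
Trade balance (goods + services) = -130.1 + 1299.2 = 1169.1
Net primary income = -223.8
Net secondary income = -243.0
Current account = 1169.1 + (-223.8) + (-243.0) = 702.3
Financial account = -(702.3 + 20.7) = -723.0

-723.0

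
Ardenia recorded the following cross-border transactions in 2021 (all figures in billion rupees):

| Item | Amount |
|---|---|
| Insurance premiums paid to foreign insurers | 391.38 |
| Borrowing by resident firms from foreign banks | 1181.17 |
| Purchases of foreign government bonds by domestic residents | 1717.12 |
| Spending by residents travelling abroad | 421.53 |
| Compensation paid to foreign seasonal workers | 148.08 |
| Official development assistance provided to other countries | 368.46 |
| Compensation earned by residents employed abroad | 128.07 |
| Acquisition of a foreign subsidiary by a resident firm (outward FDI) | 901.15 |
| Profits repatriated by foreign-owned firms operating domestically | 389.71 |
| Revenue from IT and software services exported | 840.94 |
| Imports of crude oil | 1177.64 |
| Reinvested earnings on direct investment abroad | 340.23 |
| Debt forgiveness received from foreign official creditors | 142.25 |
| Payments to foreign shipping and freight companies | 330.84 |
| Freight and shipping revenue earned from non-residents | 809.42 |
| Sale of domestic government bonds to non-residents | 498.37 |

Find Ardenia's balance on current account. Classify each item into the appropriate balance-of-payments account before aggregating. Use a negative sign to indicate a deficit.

Goods: -1177.64
Services: -330.84 + 840.94 + 809.42 - 391.38 - 421.53 = 506.61
Primary income: -389.71 - 148.08 + 340.23 + 128.07 = -69.49
Secondary income: -368.46
Current account = (-1177.64) + 506.61 + (-69.49) + (-368.46) = -1108.98
(Excluded from the current account — financial account: borrowing by resident firms from foreign banks 1181.17, purchases of foreign government bonds by domestic residents 1717.12, acquisition of a foreign subsidiary by a resident firm (outward FDI) 901.15, sale of domestic government bonds to non-residents 498.37; capital account: debt forgiveness received from foreign official creditors 142.25.)

-1108.98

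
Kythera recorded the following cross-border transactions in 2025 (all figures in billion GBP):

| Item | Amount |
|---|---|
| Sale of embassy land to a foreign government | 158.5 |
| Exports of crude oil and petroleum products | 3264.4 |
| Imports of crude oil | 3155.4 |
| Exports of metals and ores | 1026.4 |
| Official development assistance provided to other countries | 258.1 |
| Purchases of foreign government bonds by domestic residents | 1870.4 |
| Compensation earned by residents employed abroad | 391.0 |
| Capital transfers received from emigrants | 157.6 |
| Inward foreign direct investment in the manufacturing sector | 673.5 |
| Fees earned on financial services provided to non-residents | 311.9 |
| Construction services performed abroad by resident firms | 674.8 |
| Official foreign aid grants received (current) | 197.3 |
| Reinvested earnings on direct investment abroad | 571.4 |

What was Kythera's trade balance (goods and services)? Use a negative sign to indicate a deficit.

2122.1

Goods: 3264.4 - 3155.4 + 1026.4 = 1135.4
Services: 674.8 + 311.9 = 986.7
Trade balance = 1135.4 + 986.7 = 2122.1
(Excluded from the trade balance — capital account: sale of embassy land to a foreign government 158.5, capital transfers received from emigrants 157.6; secondary income: official development assistance provided to other countries 258.1, official foreign aid grants received (current) 197.3; financial account: purchases of foreign government bonds by domestic residents 1870.4, inward foreign direct investment in the manufacturing sector 673.5; primary income: compensation earned by residents employed abroad 391.0, reinvested earnings on direct investment abroad 571.4.)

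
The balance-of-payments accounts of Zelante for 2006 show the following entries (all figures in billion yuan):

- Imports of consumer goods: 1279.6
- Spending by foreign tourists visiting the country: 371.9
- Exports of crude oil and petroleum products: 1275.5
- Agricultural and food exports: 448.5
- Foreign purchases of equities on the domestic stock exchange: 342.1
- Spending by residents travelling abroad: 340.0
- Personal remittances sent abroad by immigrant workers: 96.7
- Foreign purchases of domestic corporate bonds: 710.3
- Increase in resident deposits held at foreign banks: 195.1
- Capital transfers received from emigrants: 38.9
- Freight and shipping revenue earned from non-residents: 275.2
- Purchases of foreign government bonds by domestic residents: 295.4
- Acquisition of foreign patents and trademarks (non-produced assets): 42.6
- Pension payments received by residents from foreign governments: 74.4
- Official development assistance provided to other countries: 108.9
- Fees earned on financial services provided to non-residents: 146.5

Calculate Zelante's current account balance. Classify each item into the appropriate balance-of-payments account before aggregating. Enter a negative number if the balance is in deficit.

Goods: -1279.6 + 1275.5 + 448.5 = 444.4
Services: 146.5 - 340.0 + 371.9 + 275.2 = 453.6
Secondary income: -108.9 + 74.4 - 96.7 = -131.2
Current account = 444.4 + 453.6 + (-131.2) = 766.8
(Excluded from the current account — financial account: foreign purchases of equities on the domestic stock exchange 342.1, foreign purchases of domestic corporate bonds 710.3, increase in resident deposits held at foreign banks 195.1, purchases of foreign government bonds by domestic residents 295.4; capital account: capital transfers received from emigrants 38.9, acquisition of foreign patents and trademarks (non-produced assets) 42.6.)

766.8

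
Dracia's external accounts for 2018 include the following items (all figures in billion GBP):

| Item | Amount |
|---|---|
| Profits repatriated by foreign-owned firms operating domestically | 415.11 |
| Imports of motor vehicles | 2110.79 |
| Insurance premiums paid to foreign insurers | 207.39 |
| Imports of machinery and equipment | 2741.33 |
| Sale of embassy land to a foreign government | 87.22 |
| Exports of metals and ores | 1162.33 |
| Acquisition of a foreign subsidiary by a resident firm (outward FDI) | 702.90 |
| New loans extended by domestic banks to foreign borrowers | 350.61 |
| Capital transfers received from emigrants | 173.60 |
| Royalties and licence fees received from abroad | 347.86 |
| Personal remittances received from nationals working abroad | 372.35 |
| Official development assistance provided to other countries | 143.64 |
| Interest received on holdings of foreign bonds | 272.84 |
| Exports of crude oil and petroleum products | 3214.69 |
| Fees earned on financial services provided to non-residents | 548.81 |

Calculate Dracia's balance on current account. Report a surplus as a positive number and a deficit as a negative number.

Goods: 3214.69 - 2741.33 - 2110.79 + 1162.33 = -475.10
Services: 548.81 - 207.39 + 347.86 = 689.28
Primary income: 272.84 - 415.11 = -142.27
Secondary income: -143.64 + 372.35 = 228.71
Current account = (-475.10) + 689.28 + (-142.27) + 228.71 = 300.62
(Excluded from the current account — capital account: sale of embassy land to a foreign government 87.22, capital transfers received from emigrants 173.60; financial account: acquisition of a foreign subsidiary by a resident firm (outward FDI) 702.90, new loans extended by domestic banks to foreign borrowers 350.61.)

300.62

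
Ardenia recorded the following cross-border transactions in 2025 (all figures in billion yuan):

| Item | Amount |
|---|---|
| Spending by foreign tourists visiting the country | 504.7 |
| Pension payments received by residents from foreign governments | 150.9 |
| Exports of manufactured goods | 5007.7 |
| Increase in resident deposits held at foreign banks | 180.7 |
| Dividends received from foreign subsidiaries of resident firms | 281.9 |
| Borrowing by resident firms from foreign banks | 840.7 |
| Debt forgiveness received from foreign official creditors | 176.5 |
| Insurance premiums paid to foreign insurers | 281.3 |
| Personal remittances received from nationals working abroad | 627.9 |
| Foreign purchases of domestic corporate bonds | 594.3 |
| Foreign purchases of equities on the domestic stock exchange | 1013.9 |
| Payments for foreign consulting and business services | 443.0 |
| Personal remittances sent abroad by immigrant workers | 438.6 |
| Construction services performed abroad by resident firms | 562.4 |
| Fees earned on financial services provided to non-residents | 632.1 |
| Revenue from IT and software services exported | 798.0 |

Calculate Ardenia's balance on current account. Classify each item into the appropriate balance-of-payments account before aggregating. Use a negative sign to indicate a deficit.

7402.7

Goods: 5007.7
Services: 504.7 + 798.0 - 281.3 + 562.4 + 632.1 - 443.0 = 1772.9
Primary income: 281.9
Secondary income: 150.9 + 627.9 - 438.6 = 340.2
Current account = 5007.7 + 1772.9 + 281.9 + 340.2 = 7402.7
(Excluded from the current account — financial account: increase in resident deposits held at foreign banks 180.7, borrowing by resident firms from foreign banks 840.7, foreign purchases of domestic corporate bonds 594.3, foreign purchases of equities on the domestic stock exchange 1013.9; capital account: debt forgiveness received from foreign official creditors 176.5.)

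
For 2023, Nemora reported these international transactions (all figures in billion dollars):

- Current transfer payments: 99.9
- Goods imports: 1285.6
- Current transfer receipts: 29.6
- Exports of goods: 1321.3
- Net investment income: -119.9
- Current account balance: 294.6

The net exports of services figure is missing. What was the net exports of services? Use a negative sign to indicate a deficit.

Current account = goods balance + services balance + net primary income + net secondary income
Sum of the known components = -154.5
Net exports of services = CA - (known components) = 294.6 - (-154.5) = 449.1

449.1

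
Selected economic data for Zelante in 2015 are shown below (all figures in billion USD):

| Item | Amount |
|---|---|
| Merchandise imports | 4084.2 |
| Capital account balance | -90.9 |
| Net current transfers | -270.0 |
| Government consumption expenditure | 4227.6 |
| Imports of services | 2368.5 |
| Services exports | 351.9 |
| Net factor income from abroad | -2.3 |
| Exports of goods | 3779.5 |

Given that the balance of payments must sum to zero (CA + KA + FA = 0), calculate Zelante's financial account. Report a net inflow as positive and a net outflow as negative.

2684.5

Goods balance = 3779.5 - 4084.2 = -304.7
Services balance = 351.9 - 2368.5 = -2016.6
Trade balance (goods + services) = -304.7 + (-2016.6) = -2321.3
Net primary income = -2.3
Net secondary income = -270.0
Current account = -2321.3 + (-2.3) + (-270.0) = -2593.6
Financial account = -(-2593.6 + (-90.9)) = 2684.5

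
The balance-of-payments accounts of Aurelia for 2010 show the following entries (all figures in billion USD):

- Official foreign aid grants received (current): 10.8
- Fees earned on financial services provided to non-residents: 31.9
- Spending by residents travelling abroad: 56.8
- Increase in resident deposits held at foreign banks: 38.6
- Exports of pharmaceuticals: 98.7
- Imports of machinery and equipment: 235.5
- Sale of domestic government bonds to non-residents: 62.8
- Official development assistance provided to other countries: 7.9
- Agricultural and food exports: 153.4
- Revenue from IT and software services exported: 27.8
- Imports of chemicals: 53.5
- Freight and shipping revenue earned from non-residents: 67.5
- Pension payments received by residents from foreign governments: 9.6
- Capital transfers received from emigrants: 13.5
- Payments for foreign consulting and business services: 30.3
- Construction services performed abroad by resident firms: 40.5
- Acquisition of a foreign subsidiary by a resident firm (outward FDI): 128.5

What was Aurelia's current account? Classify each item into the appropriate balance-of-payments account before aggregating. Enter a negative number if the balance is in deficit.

Goods: 153.4 + 98.7 - 53.5 - 235.5 = -36.9
Services: 40.5 + 31.9 - 30.3 - 56.8 + 67.5 + 27.8 = 80.6
Secondary income: -7.9 + 9.6 + 10.8 = 12.5
Current account = (-36.9) + 80.6 + 12.5 = 56.2
(Excluded from the current account — financial account: increase in resident deposits held at foreign banks 38.6, sale of domestic government bonds to non-residents 62.8, acquisition of a foreign subsidiary by a resident firm (outward FDI) 128.5; capital account: capital transfers received from emigrants 13.5.)

56.2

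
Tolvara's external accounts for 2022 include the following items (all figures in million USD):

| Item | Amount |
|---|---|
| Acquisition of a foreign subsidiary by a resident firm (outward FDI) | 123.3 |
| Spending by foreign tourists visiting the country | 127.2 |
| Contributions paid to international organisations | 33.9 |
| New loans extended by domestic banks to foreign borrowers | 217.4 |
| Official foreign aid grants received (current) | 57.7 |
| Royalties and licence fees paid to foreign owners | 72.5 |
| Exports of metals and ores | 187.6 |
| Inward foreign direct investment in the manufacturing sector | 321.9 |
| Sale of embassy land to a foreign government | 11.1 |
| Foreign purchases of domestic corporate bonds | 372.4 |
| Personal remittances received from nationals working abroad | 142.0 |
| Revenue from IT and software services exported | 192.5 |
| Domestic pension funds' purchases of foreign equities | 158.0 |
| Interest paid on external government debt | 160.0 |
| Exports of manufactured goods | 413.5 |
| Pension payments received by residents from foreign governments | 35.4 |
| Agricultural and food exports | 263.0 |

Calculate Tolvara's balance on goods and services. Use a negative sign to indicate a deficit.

Goods: 263.0 + 187.6 + 413.5 = 864.1
Services: -72.5 + 127.2 + 192.5 = 247.2
Trade balance = 864.1 + 247.2 = 1111.3
(Excluded from the trade balance — financial account: acquisition of a foreign subsidiary by a resident firm (outward FDI) 123.3, new loans extended by domestic banks to foreign borrowers 217.4, inward foreign direct investment in the manufacturing sector 321.9, foreign purchases of domestic corporate bonds 372.4, domestic pension funds' purchases of foreign equities 158.0; secondary income: contributions paid to international organisations 33.9, official foreign aid grants received (current) 57.7, personal remittances received from nationals working abroad 142.0, pension payments received by residents from foreign governments 35.4; capital account: sale of embassy land to a foreign government 11.1; primary income: interest paid on external government debt 160.0.)

1111.3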